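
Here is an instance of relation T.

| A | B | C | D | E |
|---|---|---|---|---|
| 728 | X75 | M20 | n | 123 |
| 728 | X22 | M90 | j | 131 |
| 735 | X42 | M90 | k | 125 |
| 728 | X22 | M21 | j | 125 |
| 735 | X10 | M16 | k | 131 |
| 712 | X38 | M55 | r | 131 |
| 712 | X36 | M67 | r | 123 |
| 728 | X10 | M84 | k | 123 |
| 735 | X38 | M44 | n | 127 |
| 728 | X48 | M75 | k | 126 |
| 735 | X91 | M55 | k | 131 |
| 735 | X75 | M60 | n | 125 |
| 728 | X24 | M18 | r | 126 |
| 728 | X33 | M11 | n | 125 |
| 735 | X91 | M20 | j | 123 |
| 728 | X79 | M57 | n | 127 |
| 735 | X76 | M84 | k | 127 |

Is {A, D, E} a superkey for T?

Two distinct rows share (A=735, D=k, E=131), so {A, D, E} does not determine every attribute — not a superkey.

No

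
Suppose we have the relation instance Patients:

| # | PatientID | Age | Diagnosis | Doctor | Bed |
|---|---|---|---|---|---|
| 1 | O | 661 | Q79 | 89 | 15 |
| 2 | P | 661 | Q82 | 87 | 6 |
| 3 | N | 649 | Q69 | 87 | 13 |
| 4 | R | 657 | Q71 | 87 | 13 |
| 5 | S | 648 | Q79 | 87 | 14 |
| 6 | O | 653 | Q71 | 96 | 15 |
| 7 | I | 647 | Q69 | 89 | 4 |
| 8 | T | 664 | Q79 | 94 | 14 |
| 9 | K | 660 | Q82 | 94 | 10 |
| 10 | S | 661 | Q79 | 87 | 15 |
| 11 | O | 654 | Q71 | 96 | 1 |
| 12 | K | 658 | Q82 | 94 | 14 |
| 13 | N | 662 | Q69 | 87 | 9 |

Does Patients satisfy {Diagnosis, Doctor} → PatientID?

(Diagnosis=Q79, Doctor=89): row 1 → PatientID = O ✓
(Diagnosis=Q82, Doctor=87): row 2 → PatientID = P ✓
(Diagnosis=Q69, Doctor=87): rows 3, 13 → PatientID = N, N ✓
(Diagnosis=Q71, Doctor=87): row 4 → PatientID = R ✓
(Diagnosis=Q79, Doctor=87): rows 5, 10 → PatientID = S, S ✓
(Diagnosis=Q71, Doctor=96): rows 6, 11 → PatientID = O, O ✓
(Diagnosis=Q69, Doctor=89): row 7 → PatientID = I ✓
(Diagnosis=Q79, Doctor=94): row 8 → PatientID = T ✓
(Diagnosis=Q82, Doctor=94): rows 9, 12 → PatientID = K, K ✓
Every {Diagnosis, Doctor} value is associated with a single PatientID value, so {Diagnosis, Doctor} → PatientID holds.

Yes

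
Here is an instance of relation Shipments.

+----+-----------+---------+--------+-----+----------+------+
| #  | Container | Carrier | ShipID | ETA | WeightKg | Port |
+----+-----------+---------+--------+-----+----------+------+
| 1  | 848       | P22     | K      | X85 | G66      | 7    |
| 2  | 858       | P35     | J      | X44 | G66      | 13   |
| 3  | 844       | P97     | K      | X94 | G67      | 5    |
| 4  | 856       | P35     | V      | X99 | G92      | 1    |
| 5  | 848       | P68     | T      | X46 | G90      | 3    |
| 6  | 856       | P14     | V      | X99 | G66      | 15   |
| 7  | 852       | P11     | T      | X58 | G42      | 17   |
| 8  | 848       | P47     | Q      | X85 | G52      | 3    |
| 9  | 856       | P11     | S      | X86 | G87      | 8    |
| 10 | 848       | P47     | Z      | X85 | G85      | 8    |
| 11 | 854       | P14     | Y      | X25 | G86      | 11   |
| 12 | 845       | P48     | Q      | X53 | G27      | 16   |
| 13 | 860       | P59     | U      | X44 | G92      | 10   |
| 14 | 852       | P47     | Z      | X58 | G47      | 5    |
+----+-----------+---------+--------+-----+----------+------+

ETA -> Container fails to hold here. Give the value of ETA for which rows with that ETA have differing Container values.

X44

ETA=X85: rows 1, 8, 10 → Container = 848, 848, 848 ✓
ETA=X44: rows 2, 13 → Container takes values {858, 860} — violation
ETA=X94: row 3 → Container = 844 ✓
ETA=X99: rows 4, 6 → Container = 856, 856 ✓
ETA=X46: row 5 → Container = 848 ✓
ETA=X58: rows 7, 14 → Container = 852, 852 ✓
ETA=X86: row 9 → Container = 856 ✓
ETA=X25: row 11 → Container = 854 ✓
ETA=X53: row 12 → Container = 845 ✓
The only ETA value with inconsistent Container is ETA=X44.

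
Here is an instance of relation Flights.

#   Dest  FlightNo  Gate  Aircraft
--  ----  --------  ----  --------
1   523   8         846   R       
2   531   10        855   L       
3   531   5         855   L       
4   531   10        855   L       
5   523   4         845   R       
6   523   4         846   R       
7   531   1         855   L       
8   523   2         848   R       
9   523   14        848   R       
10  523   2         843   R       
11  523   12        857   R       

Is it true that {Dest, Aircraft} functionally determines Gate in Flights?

(Dest=523, Aircraft=R): rows 1, 5, 6, 8, 9, 10, 11 → Gate takes values {846, 845, 848, 843, 857} — violation
(Dest=531, Aircraft=L): rows 2, 3, 4, 7 → Gate = 855, 855, 855, 855 ✓
Two rows agree on {Dest, Aircraft} but differ on Gate, so {Dest, Aircraft} → Gate does not hold.

No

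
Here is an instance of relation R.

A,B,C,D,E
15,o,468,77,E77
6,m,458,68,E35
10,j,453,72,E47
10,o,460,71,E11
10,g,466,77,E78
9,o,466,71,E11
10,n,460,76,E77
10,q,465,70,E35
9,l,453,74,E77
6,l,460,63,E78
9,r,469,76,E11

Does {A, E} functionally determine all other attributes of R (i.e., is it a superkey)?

Two distinct rows share (A=9, E=E11), so {A, E} does not determine every attribute — not a superkey.

No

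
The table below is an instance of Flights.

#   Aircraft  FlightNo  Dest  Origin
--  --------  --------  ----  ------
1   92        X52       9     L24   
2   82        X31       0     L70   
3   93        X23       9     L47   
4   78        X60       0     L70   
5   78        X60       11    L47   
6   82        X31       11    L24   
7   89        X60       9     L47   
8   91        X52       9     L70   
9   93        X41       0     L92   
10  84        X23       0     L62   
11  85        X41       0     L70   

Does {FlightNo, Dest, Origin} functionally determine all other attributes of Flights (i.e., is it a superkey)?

All 11 rows have distinct {FlightNo, Dest, Origin} values, so {FlightNo, Dest, Origin} → (all attributes) holds and {FlightNo, Dest, Origin} is a superkey.

Yes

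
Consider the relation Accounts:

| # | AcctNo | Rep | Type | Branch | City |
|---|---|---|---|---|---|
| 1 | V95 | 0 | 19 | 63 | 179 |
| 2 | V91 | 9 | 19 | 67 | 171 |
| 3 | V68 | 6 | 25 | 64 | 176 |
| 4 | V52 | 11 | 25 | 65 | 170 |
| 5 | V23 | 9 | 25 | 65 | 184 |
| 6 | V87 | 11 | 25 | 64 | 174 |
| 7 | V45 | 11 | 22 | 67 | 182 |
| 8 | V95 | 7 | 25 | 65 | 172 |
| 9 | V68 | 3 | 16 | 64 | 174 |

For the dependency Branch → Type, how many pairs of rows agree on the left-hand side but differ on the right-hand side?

Branch=67: violating pairs (2,7) — 1 pair.
Branch=64: violating pairs (3,9), (6,9) — 2 pairs.
Branch=65: all 3 rows agree on Type — 0 pairs.

3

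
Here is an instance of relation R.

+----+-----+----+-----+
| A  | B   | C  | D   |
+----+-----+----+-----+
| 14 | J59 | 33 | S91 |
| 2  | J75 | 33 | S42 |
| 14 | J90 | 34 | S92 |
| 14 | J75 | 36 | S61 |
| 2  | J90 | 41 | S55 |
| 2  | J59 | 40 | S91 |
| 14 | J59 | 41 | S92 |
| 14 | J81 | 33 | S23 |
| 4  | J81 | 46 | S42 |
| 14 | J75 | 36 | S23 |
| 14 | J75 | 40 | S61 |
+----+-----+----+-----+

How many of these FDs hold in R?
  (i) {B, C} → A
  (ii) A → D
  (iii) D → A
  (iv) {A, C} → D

(i) {B, C} → A: every LHS value maps to a single RHS value — holds.
(ii) A → D: A=14: 7 rows → D takes values {S91, S92, S61, S23} — violation; A=2: 3 rows → D takes values {S42, S55, S91} — violation — fails.
(iii) D → A: D=S91: 2 rows → A takes values {14, 2} — violation; D=S42: 2 rows → A takes values {2, 4} — violation — fails.
(iv) {A, C} → D: (A=14, C=33): 2 rows → D takes values {S91, S23} — violation; (A=14, C=36): 2 rows → D takes values {S61, S23} — violation — fails.
1 of the 4 dependencies holds.

1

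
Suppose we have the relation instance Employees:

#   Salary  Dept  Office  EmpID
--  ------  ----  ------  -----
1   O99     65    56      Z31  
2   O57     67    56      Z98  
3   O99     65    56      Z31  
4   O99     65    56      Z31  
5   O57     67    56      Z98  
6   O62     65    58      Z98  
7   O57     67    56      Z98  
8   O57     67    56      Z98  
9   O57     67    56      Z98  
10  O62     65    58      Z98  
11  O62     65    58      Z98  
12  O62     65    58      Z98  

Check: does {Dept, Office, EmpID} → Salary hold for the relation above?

(Dept=65, Office=56, EmpID=Z31): rows 1, 3, 4 → Salary = O99, O99, O99 ✓
(Dept=67, Office=56, EmpID=Z98): rows 2, 5, 7, 8, 9 → Salary = O57, O57, O57, O57, O57 ✓
(Dept=65, Office=58, EmpID=Z98): rows 6, 10, 11, 12 → Salary = O62, O62, O62, O62 ✓
Every {Dept, Office, EmpID} value is associated with a single Salary value, so {Dept, Office, EmpID} → Salary holds.

Yes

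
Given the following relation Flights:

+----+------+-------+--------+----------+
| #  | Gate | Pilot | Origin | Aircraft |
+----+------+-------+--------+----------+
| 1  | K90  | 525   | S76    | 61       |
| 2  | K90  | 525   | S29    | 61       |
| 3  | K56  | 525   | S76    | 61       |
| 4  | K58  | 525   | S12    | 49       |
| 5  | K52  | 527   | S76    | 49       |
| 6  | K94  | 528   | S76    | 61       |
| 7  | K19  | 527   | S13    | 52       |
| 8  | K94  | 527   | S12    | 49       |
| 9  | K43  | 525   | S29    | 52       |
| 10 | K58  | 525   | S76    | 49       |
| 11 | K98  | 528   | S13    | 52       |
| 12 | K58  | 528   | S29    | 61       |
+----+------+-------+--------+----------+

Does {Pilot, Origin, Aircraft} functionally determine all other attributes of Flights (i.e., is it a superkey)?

Rows 1 and 3 have the same {Pilot, Origin, Aircraft} value (Pilot=525, Origin=S76, Aircraft=61) but are distinct tuples, so {Pilot, Origin, Aircraft} does not determine every attribute — not a superkey.

No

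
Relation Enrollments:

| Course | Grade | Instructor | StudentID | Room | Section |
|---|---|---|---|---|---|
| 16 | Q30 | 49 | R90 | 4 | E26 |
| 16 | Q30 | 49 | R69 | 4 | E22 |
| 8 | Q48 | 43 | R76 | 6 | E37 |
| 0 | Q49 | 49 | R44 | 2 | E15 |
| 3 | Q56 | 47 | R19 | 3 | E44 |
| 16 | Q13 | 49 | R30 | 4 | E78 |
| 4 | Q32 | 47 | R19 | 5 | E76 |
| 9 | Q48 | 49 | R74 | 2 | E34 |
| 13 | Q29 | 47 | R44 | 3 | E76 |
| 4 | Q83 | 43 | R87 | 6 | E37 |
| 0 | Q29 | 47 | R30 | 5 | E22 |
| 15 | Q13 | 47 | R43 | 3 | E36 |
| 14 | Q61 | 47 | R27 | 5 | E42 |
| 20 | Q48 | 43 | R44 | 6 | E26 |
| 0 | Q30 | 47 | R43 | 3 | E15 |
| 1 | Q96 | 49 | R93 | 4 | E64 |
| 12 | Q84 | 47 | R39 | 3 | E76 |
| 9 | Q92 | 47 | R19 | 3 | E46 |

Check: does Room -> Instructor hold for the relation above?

Yes

Room=4: 4 rows → Instructor = 49, 49, 49, 49 ✓
Room=6: 3 rows → Instructor = 43, 43, 43 ✓
Room=2: 2 rows → Instructor = 49, 49 ✓
Room=3: 6 rows → Instructor = 47, 47, 47, 47, 47, 47 ✓
Room=5: 3 rows → Instructor = 47, 47, 47 ✓
Every Room value is associated with a single Instructor value, so Room -> Instructor holds.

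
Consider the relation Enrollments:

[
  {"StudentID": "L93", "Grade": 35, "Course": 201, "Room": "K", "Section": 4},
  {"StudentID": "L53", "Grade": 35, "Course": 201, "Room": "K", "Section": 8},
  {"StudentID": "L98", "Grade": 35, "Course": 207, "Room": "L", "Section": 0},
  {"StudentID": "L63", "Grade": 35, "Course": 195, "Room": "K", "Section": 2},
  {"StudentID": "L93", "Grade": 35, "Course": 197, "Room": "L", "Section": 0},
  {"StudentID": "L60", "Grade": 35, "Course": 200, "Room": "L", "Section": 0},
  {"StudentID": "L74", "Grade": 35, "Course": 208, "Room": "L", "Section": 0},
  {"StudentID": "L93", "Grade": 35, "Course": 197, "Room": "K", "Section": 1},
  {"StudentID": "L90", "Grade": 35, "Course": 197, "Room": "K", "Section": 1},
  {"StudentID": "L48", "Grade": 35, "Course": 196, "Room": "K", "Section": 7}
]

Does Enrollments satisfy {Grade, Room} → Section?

(Grade=35, Room=K): 6 rows → Section takes values {4, 8, 2, 1, 7} — violation
(Grade=35, Room=L): 4 rows → Section = 0, 0, 0, 0 ✓
Two rows agree on {Grade, Room} but differ on Section, so {Grade, Room} → Section does not hold.

No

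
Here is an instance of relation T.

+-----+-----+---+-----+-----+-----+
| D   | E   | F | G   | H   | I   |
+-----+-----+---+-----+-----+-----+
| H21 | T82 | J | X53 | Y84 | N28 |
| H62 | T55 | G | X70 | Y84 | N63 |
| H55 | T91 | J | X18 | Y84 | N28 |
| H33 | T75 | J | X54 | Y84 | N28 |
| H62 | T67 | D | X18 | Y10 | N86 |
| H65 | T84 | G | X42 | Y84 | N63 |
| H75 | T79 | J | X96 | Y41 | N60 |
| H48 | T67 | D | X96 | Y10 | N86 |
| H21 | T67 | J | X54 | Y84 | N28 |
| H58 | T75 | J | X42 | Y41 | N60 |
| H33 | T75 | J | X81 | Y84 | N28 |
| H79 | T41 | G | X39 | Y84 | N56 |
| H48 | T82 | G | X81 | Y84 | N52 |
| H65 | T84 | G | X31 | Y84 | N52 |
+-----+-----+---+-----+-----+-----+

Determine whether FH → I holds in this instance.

(F=J, H=Y84): 5 rows → I = N28, N28, N28, N28, N28 ✓
(F=G, H=Y84): 5 rows → I takes values {N63, N56, N52} — violation
(F=D, H=Y10): 2 rows → I = N86, N86 ✓
(F=J, H=Y41): 2 rows → I = N60, N60 ✓
Two rows agree on FH but differ on I, so FH → I does not hold.

No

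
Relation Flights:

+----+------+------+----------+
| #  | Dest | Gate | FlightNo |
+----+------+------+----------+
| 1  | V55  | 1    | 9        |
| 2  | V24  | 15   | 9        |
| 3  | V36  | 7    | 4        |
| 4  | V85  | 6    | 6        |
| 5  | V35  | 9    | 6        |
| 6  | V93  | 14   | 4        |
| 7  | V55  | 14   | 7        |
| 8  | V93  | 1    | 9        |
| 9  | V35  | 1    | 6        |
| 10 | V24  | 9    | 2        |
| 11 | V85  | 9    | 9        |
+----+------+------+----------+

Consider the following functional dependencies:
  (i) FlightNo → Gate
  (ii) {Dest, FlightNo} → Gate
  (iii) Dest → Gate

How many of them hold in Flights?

0

(i) FlightNo → Gate: FlightNo=9: rows 1, 2, 8, 11 → Gate takes values {1, 15, 9} — violation; FlightNo=4: rows 3, 6 → Gate takes values {7, 14} — violation; FlightNo=6: rows 4, 5, 9 → Gate takes values {6, 9, 1} — violation — fails.
(ii) {Dest, FlightNo} → Gate: (Dest=V35, FlightNo=6): rows 5, 9 → Gate takes values {9, 1} — violation — fails.
(iii) Dest → Gate: Dest=V55: rows 1, 7 → Gate takes values {1, 14} — violation; Dest=V24: rows 2, 10 → Gate takes values {15, 9} — violation; Dest=V85: rows 4, 11 → Gate takes values {6, 9} — violation; Dest=V35: rows 5, 9 → Gate takes values {9, 1} — violation; Dest=V93: rows 6, 8 → Gate takes values {14, 1} — violation — fails.
None of the 3 dependencies hold.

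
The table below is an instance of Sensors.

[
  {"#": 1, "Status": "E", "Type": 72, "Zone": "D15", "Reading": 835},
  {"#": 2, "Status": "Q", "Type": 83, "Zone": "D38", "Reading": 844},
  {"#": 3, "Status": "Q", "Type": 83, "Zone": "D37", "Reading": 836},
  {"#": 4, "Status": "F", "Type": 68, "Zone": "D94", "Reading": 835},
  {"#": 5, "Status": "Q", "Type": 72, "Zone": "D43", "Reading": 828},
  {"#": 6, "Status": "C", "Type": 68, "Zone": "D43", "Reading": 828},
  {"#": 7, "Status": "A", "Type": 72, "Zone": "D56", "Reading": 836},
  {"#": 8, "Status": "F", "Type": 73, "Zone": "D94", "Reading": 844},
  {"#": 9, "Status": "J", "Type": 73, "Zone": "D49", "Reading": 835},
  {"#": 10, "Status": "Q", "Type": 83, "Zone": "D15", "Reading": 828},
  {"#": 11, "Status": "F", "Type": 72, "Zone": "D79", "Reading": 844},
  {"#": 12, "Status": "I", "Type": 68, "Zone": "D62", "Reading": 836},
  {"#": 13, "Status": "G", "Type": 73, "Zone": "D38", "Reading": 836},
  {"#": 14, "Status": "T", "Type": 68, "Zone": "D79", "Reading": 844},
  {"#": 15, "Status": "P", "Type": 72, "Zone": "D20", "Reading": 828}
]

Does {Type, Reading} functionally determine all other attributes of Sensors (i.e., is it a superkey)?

Rows 5 and 15 have the same {Type, Reading} value (Type=72, Reading=828) but are distinct tuples, so {Type, Reading} does not determine every attribute — not a superkey.

No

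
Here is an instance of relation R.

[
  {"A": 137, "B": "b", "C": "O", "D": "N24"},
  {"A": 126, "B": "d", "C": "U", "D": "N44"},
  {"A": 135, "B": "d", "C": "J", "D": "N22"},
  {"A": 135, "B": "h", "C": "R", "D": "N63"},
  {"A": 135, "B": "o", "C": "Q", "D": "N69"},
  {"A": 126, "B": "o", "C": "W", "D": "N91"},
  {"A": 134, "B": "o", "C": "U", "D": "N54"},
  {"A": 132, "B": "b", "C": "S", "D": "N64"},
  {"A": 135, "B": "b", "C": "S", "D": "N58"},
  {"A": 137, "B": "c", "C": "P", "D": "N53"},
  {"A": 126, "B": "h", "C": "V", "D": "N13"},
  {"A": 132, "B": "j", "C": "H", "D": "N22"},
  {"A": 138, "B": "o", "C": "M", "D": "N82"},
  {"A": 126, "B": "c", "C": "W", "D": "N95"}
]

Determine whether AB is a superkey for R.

All 14 rows have distinct AB values, so AB → (all attributes) holds and AB is a superkey.

Yes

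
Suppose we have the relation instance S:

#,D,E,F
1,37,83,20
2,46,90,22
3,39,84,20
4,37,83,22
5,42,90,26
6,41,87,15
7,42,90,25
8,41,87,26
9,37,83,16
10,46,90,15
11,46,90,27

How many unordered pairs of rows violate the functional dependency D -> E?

0

D=37: all 3 rows agree on E — 0 pairs.
D=46: all 3 rows agree on E — 0 pairs.
D=42: all 2 rows agree on E — 0 pairs.
D=41: all 2 rows agree on E — 0 pairs.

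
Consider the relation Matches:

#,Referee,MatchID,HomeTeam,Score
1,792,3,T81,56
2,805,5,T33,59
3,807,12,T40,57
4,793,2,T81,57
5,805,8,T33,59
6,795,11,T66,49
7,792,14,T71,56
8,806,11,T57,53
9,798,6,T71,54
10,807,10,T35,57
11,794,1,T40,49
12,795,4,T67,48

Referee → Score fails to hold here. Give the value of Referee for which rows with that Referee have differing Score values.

Referee=792: rows 1, 7 → Score = 56, 56 ✓
Referee=805: rows 2, 5 → Score = 59, 59 ✓
Referee=807: rows 3, 10 → Score = 57, 57 ✓
Referee=793: row 4 → Score = 57 ✓
Referee=795: rows 6, 12 → Score takes values {49, 48} — violation
Referee=806: row 8 → Score = 53 ✓
Referee=798: row 9 → Score = 54 ✓
Referee=794: row 11 → Score = 49 ✓
The only Referee value with inconsistent Score is Referee=795.

795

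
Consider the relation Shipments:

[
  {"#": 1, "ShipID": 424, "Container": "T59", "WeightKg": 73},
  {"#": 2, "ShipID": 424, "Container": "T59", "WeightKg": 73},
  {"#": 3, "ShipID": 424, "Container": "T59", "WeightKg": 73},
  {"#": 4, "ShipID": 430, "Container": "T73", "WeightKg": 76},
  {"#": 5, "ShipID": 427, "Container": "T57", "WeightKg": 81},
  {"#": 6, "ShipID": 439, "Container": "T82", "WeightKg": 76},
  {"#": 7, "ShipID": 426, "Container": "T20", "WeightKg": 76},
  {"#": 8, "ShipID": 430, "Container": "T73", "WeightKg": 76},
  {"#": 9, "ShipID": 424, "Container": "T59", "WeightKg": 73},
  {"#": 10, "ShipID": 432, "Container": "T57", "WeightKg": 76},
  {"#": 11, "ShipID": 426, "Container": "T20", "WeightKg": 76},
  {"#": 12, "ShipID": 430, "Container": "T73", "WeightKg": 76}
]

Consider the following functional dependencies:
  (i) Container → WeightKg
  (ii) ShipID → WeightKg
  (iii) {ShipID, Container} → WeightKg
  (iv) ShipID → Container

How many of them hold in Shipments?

3

(i) Container → WeightKg: Container=T57: rows 5, 10 → WeightKg takes values {81, 76} — violation — fails.
(ii) ShipID → WeightKg: every LHS value maps to a single RHS value — holds.
(iii) {ShipID, Container} → WeightKg: every LHS value maps to a single RHS value — holds.
(iv) ShipID → Container: every LHS value maps to a single RHS value — holds.
3 of the 4 dependencies hold.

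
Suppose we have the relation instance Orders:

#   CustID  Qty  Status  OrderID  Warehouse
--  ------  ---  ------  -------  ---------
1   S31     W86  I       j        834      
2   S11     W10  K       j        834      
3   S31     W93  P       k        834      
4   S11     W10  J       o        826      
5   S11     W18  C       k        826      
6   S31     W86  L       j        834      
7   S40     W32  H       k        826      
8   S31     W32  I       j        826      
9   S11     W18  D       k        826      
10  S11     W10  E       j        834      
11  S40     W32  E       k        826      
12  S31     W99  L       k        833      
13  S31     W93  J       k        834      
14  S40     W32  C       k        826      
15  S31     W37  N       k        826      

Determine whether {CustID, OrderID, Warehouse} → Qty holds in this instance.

(CustID=S31, OrderID=j, Warehouse=834): rows 1, 6 → Qty = W86, W86 ✓
(CustID=S11, OrderID=j, Warehouse=834): rows 2, 10 → Qty = W10, W10 ✓
(CustID=S31, OrderID=k, Warehouse=834): rows 3, 13 → Qty = W93, W93 ✓
(CustID=S11, OrderID=o, Warehouse=826): row 4 → Qty = W10 ✓
(CustID=S11, OrderID=k, Warehouse=826): rows 5, 9 → Qty = W18, W18 ✓
(CustID=S40, OrderID=k, Warehouse=826): rows 7, 11, 14 → Qty = W32, W32, W32 ✓
(CustID=S31, OrderID=j, Warehouse=826): row 8 → Qty = W32 ✓
(CustID=S31, OrderID=k, Warehouse=833): row 12 → Qty = W99 ✓
(CustID=S31, OrderID=k, Warehouse=826): row 15 → Qty = W37 ✓
Every {CustID, OrderID, Warehouse} value is associated with a single Qty value, so {CustID, OrderID, Warehouse} → Qty holds.

Yes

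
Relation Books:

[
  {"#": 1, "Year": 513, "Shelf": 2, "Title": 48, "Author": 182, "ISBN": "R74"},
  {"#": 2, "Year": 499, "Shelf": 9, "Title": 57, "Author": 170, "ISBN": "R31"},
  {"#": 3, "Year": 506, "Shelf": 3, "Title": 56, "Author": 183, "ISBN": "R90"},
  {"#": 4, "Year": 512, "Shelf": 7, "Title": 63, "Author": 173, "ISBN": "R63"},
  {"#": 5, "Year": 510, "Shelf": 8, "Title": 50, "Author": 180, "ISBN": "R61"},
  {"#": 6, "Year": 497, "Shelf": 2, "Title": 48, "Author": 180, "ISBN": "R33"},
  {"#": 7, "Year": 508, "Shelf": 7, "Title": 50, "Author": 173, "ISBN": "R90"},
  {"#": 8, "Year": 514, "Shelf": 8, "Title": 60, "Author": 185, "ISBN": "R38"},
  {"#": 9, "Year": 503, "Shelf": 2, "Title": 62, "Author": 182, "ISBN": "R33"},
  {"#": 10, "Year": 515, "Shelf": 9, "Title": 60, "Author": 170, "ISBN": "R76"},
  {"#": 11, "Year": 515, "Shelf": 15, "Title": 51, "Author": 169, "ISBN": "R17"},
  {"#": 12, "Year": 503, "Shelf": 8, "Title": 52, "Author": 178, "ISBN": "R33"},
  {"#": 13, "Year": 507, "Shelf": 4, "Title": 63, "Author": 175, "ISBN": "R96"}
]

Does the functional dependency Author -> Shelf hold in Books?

Author=182: rows 1, 9 → Shelf = 2, 2 ✓
Author=170: rows 2, 10 → Shelf = 9, 9 ✓
Author=183: row 3 → Shelf = 3 ✓
Author=173: rows 4, 7 → Shelf = 7, 7 ✓
Author=180: rows 5, 6 → Shelf takes values {8, 2} — violation
Author=185: row 8 → Shelf = 8 ✓
Author=169: row 11 → Shelf = 15 ✓
Author=178: row 12 → Shelf = 8 ✓
Author=175: row 13 → Shelf = 4 ✓
Two rows agree on Author but differ on Shelf, so Author -> Shelf does not hold.

No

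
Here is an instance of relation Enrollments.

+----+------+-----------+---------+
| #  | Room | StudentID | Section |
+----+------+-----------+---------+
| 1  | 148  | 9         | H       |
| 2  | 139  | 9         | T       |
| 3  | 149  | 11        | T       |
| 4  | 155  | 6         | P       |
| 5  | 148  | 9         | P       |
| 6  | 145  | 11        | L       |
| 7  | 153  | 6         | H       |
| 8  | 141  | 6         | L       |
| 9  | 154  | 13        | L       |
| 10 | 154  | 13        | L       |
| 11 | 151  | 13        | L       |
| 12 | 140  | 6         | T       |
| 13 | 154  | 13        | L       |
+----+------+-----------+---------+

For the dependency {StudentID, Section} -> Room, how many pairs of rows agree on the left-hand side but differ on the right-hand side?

3

(StudentID=13, Section=L): violating pairs (9,11), (10,11), (11,13) — 3 pairs.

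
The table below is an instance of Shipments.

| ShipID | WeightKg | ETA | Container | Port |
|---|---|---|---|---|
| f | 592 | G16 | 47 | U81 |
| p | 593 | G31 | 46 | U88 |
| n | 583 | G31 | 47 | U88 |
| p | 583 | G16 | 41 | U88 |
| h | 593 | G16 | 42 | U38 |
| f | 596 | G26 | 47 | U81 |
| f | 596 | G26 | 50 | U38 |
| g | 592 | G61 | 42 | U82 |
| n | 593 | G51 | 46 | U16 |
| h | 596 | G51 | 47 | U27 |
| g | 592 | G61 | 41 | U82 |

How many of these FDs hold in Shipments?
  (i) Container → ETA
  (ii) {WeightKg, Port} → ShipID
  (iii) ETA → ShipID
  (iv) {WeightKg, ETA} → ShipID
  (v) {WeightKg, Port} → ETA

1

(i) Container → ETA: Container=47: 4 rows → ETA takes values {G16, G31, G26, G51} — violation; Container=46: 2 rows → ETA takes values {G31, G51} — violation; Container=41: 2 rows → ETA takes values {G16, G61} — violation; Container=42: 2 rows → ETA takes values {G16, G61} — violation — fails.
(ii) {WeightKg, Port} → ShipID: (WeightKg=583, Port=U88): 2 rows → ShipID takes values {n, p} — violation — fails.
(iii) ETA → ShipID: ETA=G16: 3 rows → ShipID takes values {f, p, h} — violation; ETA=G31: 2 rows → ShipID takes values {p, n} — violation; ETA=G51: 2 rows → ShipID takes values {n, h} — violation — fails.
(iv) {WeightKg, ETA} → ShipID: every LHS value maps to a single RHS value — holds.
(v) {WeightKg, Port} → ETA: (WeightKg=583, Port=U88): 2 rows → ETA takes values {G31, G16} — violation — fails.
1 of the 5 dependencies holds.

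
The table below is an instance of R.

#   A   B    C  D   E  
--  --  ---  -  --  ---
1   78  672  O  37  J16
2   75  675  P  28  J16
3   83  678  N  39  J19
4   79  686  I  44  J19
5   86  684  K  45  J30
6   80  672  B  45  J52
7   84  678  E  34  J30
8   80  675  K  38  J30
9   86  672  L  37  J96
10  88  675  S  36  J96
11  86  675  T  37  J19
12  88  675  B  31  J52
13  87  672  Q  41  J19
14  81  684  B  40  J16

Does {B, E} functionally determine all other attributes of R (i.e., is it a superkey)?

Yes

All 14 rows have distinct {B, E} values, so {B, E} → (all attributes) holds and {B, E} is a superkey.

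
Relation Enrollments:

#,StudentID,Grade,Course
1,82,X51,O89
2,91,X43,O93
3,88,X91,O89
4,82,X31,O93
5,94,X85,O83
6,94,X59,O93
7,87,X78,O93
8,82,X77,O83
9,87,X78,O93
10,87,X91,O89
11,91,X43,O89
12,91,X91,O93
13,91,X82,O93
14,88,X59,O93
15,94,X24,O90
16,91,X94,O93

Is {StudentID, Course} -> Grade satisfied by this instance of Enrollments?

(StudentID=82, Course=O89): row 1 → Grade = X51 ✓
(StudentID=91, Course=O93): rows 2, 12, 13, 16 → Grade takes values {X43, X91, X82, X94} — violation
(StudentID=88, Course=O89): row 3 → Grade = X91 ✓
(StudentID=82, Course=O93): row 4 → Grade = X31 ✓
(StudentID=94, Course=O83): row 5 → Grade = X85 ✓
(StudentID=94, Course=O93): row 6 → Grade = X59 ✓
(StudentID=87, Course=O93): rows 7, 9 → Grade = X78, X78 ✓
(StudentID=82, Course=O83): row 8 → Grade = X77 ✓
(StudentID=87, Course=O89): row 10 → Grade = X91 ✓
(StudentID=91, Course=O89): row 11 → Grade = X43 ✓
(StudentID=88, Course=O93): row 14 → Grade = X59 ✓
(StudentID=94, Course=O90): row 15 → Grade = X24 ✓
Two rows agree on {StudentID, Course} but differ on Grade, so {StudentID, Course} -> Grade does not hold.

No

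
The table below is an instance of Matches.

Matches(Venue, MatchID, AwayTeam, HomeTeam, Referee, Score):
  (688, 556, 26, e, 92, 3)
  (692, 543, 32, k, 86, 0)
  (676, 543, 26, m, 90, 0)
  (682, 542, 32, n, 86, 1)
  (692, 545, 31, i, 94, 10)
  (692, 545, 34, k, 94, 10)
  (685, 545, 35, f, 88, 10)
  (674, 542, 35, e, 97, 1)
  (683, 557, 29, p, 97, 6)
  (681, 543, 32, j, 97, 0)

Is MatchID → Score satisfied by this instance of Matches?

Yes

MatchID=556: 1 row → Score = 3 ✓
MatchID=543: 3 rows → Score = 0, 0, 0 ✓
MatchID=542: 2 rows → Score = 1, 1 ✓
MatchID=545: 3 rows → Score = 10, 10, 10 ✓
MatchID=557: 1 row → Score = 6 ✓
Every MatchID value is associated with a single Score value, so MatchID → Score holds.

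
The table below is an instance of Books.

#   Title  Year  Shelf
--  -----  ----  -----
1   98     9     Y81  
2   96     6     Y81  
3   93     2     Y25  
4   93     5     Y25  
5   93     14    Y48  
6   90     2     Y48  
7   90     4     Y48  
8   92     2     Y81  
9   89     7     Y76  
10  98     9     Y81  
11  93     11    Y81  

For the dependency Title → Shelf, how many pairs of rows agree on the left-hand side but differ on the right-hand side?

5

Title=98: all 2 rows agree on Shelf — 0 pairs.
Title=93: violating pairs (3,5), (3,11), (4,5), (4,11), (5,11) — 5 pairs.
Title=90: all 2 rows agree on Shelf — 0 pairs.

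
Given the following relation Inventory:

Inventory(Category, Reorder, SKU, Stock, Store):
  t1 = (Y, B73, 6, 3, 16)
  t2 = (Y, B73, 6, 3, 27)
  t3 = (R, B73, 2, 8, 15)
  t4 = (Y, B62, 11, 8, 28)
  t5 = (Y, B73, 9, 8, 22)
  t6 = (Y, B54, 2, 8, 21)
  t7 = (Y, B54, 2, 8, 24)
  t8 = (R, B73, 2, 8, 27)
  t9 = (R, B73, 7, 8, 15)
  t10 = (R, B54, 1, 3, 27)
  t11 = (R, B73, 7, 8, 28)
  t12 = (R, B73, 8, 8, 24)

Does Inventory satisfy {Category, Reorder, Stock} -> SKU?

(Category=Y, Reorder=B73, Stock=3): rows 1, 2 → SKU = 6, 6 ✓
(Category=R, Reorder=B73, Stock=8): rows 3, 8, 9, 11, 12 → SKU takes values {2, 7, 8} — violation
(Category=Y, Reorder=B62, Stock=8): row 4 → SKU = 11 ✓
(Category=Y, Reorder=B73, Stock=8): row 5 → SKU = 9 ✓
(Category=Y, Reorder=B54, Stock=8): rows 6, 7 → SKU = 2, 2 ✓
(Category=R, Reorder=B54, Stock=3): row 10 → SKU = 1 ✓
Two rows agree on {Category, Reorder, Stock} but differ on SKU, so {Category, Reorder, Stock} -> SKU does not hold.

No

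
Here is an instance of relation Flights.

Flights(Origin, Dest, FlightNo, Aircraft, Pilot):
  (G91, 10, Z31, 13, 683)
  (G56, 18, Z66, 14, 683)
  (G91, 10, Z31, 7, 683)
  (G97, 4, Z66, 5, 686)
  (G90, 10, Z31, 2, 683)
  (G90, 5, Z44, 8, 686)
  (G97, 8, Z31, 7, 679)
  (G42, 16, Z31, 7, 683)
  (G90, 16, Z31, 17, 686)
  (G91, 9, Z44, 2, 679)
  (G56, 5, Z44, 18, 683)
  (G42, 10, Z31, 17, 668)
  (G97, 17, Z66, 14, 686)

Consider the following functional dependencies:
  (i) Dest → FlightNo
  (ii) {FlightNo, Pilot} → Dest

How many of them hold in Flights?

(i) Dest → FlightNo: every LHS value maps to a single RHS value — holds.
(ii) {FlightNo, Pilot} → Dest: (FlightNo=Z31, Pilot=683): 4 rows → Dest takes values {10, 16} — violation; (FlightNo=Z66, Pilot=686): 2 rows → Dest takes values {4, 17} — violation — fails.
1 of the 2 dependencies holds.

1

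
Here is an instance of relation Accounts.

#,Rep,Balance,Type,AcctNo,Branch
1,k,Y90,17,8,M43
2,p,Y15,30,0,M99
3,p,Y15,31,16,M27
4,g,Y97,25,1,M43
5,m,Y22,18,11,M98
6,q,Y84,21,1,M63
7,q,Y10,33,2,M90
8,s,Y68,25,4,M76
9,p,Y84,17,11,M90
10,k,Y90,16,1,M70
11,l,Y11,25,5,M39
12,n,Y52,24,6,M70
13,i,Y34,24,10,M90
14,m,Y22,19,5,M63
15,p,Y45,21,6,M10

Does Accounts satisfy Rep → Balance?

No

Rep=k: rows 1, 10 → Balance = Y90, Y90 ✓
Rep=p: rows 2, 3, 9, 15 → Balance takes values {Y15, Y84, Y45} — violation
Rep=g: row 4 → Balance = Y97 ✓
Rep=m: rows 5, 14 → Balance = Y22, Y22 ✓
Rep=q: rows 6, 7 → Balance takes values {Y84, Y10} — violation
Rep=s: row 8 → Balance = Y68 ✓
Rep=l: row 11 → Balance = Y11 ✓
Rep=n: row 12 → Balance = Y52 ✓
Rep=i: row 13 → Balance = Y34 ✓
Two rows agree on Rep but differ on Balance, so Rep → Balance does not hold.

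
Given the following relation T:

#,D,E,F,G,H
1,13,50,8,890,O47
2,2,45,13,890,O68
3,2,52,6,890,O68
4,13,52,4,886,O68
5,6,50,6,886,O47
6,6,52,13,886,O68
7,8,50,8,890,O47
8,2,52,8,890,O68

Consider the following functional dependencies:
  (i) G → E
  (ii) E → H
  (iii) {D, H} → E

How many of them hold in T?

1

(i) G → E: G=890: rows 1, 2, 3, 7, 8 → E takes values {50, 45, 52} — violation; G=886: rows 4, 5, 6 → E takes values {52, 50} — violation — fails.
(ii) E → H: every LHS value maps to a single RHS value — holds.
(iii) {D, H} → E: (D=2, H=O68): rows 2, 3, 8 → E takes values {45, 52} — violation — fails.
1 of the 3 dependencies holds.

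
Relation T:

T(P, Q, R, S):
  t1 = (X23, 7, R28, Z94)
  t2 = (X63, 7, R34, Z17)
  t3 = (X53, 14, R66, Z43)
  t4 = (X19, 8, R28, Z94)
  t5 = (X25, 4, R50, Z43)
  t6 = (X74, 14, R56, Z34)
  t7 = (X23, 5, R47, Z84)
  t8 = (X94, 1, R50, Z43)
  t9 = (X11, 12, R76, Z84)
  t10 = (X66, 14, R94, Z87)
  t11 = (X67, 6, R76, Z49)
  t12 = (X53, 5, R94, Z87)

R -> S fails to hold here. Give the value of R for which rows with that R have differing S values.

R76

R=R28: rows 1, 4 → S = Z94, Z94 ✓
R=R34: row 2 → S = Z17 ✓
R=R66: row 3 → S = Z43 ✓
R=R50: rows 5, 8 → S = Z43, Z43 ✓
R=R56: row 6 → S = Z34 ✓
R=R47: row 7 → S = Z84 ✓
R=R76: rows 9, 11 → S takes values {Z84, Z49} — violation
R=R94: rows 10, 12 → S = Z87, Z87 ✓
The only R value with inconsistent S is R=R76.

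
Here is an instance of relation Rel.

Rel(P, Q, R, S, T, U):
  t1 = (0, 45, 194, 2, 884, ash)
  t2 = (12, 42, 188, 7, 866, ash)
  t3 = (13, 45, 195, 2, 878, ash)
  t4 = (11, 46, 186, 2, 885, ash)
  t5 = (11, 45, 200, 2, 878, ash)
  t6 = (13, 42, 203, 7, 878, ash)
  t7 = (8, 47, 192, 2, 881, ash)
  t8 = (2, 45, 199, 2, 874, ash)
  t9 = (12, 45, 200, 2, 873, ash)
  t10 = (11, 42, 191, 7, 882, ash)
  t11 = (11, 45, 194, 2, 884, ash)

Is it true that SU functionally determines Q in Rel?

(S=2, U=ash): rows 1, 3, 4, 5, 7, 8, 9, 11 → Q takes values {45, 46, 47} — violation
(S=7, U=ash): rows 2, 6, 10 → Q = 42, 42, 42 ✓
Two rows agree on SU but differ on Q, so SU -> Q does not hold.

No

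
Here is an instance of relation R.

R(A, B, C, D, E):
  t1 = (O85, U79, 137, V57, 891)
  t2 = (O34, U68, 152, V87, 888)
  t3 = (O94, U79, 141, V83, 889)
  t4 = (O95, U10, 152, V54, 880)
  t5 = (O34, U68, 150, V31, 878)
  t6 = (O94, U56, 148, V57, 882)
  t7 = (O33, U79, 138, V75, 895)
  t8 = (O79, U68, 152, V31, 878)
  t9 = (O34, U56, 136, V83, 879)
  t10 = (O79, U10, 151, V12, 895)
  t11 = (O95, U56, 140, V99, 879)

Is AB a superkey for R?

No

Rows 2 and 5 have the same AB value (A=O34, B=U68) but are distinct tuples, so AB does not determine every attribute — not a superkey.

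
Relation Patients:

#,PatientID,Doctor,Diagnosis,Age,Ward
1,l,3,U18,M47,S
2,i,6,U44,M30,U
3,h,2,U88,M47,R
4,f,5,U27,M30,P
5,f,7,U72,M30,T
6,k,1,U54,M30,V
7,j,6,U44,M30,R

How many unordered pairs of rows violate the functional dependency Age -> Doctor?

10

Age=M47: violating pairs (1,3) — 1 pair.
Age=M30: violating pairs (2,4), (2,5), (2,6), (4,5), (4,6), (4,7), (5,6), (5,7), (6,7) — 9 pairs.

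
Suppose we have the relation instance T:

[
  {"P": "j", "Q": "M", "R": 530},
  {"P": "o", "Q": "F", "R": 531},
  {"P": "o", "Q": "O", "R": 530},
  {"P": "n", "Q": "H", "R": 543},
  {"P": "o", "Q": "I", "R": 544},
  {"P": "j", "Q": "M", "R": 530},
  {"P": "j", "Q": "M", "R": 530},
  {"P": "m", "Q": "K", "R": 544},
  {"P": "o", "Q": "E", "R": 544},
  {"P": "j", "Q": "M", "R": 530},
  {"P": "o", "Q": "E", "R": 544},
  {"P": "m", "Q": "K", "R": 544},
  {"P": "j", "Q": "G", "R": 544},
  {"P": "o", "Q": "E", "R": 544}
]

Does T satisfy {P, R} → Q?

No

(P=j, R=530): 4 rows → Q = M, M, M, M ✓
(P=o, R=531): 1 row → Q = F ✓
(P=o, R=530): 1 row → Q = O ✓
(P=n, R=543): 1 row → Q = H ✓
(P=o, R=544): 4 rows → Q takes values {I, E} — violation
(P=m, R=544): 2 rows → Q = K, K ✓
(P=j, R=544): 1 row → Q = G ✓
Two rows agree on {P, R} but differ on Q, so {P, R} → Q does not hold.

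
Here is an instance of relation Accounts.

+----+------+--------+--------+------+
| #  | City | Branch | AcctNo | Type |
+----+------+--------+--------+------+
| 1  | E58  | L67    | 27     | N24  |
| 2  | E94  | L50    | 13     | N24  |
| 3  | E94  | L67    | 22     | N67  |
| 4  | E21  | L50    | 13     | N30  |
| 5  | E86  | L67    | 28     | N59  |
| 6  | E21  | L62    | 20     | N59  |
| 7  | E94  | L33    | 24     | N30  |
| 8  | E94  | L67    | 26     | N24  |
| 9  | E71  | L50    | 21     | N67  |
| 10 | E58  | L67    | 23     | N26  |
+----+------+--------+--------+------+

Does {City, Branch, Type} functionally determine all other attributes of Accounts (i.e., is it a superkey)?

All 10 rows have distinct {City, Branch, Type} values, so {City, Branch, Type} → (all attributes) holds and {City, Branch, Type} is a superkey.

Yes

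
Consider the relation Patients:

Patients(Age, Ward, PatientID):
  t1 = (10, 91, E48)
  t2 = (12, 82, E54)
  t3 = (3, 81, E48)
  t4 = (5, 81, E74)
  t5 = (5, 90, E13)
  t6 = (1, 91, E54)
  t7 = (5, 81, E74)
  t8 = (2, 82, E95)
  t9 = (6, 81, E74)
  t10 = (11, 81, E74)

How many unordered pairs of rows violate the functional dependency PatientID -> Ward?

PatientID=E48: violating pairs (1,3) — 1 pair.
PatientID=E54: violating pairs (2,6) — 1 pair.
PatientID=E74: all 4 rows agree on Ward — 0 pairs.

2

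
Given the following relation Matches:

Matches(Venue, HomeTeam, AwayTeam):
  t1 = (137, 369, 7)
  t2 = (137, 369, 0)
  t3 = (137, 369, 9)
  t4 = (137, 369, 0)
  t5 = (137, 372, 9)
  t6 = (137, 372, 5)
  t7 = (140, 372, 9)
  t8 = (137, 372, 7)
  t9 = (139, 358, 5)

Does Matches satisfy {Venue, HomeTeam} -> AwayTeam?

(Venue=137, HomeTeam=369): rows 1, 2, 3, 4 → AwayTeam takes values {7, 0, 9} — violation
(Venue=137, HomeTeam=372): rows 5, 6, 8 → AwayTeam takes values {9, 5, 7} — violation
(Venue=140, HomeTeam=372): row 7 → AwayTeam = 9 ✓
(Venue=139, HomeTeam=358): row 9 → AwayTeam = 5 ✓
Two rows agree on {Venue, HomeTeam} but differ on AwayTeam, so {Venue, HomeTeam} -> AwayTeam does not hold.

No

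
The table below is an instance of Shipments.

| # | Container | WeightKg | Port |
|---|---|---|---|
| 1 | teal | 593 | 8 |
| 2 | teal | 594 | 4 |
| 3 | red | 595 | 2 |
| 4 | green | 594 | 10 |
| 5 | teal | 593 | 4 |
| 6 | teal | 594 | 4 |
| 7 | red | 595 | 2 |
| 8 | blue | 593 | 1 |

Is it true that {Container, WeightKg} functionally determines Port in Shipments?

No

(Container=teal, WeightKg=593): rows 1, 5 → Port takes values {8, 4} — violation
(Container=teal, WeightKg=594): rows 2, 6 → Port = 4, 4 ✓
(Container=red, WeightKg=595): rows 3, 7 → Port = 2, 2 ✓
(Container=green, WeightKg=594): row 4 → Port = 10 ✓
(Container=blue, WeightKg=593): row 8 → Port = 1 ✓
Two rows agree on {Container, WeightKg} but differ on Port, so {Container, WeightKg} -> Port does not hold.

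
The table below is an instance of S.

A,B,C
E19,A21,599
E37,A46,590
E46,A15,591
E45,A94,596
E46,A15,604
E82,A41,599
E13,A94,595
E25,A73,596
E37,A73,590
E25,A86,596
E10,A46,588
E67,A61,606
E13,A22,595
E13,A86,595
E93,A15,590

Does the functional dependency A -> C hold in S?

A=E19: 1 row → C = 599 ✓
A=E37: 2 rows → C = 590, 590 ✓
A=E46: 2 rows → C takes values {591, 604} — violation
A=E45: 1 row → C = 596 ✓
A=E82: 1 row → C = 599 ✓
A=E13: 3 rows → C = 595, 595, 595 ✓
A=E25: 2 rows → C = 596, 596 ✓
A=E10: 1 row → C = 588 ✓
A=E67: 1 row → C = 606 ✓
A=E93: 1 row → C = 590 ✓
Two rows agree on A but differ on C, so A -> C does not hold.

No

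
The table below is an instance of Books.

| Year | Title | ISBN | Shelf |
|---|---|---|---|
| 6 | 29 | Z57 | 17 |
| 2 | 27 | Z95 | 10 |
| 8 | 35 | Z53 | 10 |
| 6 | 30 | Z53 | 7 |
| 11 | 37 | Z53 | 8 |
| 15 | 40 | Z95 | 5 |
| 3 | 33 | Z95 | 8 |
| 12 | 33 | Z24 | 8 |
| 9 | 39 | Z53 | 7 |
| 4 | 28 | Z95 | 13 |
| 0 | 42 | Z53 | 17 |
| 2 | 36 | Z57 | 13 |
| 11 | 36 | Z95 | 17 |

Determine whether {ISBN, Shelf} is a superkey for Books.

Two distinct rows share (ISBN=Z53, Shelf=7), so {ISBN, Shelf} does not determine every attribute — not a superkey.

No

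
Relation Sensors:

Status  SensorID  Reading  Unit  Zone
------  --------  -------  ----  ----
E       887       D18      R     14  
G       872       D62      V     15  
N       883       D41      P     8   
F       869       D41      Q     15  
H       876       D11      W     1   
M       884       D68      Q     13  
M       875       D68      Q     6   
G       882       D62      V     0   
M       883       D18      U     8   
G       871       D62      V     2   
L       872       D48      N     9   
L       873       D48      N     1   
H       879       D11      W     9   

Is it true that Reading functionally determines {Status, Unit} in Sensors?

Reading=D18: 2 rows → {Status,Unit} takes values {(E, R), (M, U)} — violation
Reading=D62: 3 rows → {Status,Unit} = (G, V), (G, V), (G, V) ✓
Reading=D41: 2 rows → {Status,Unit} takes values {(N, P), (F, Q)} — violation
Reading=D11: 2 rows → {Status,Unit} = (H, W), (H, W) ✓
Reading=D68: 2 rows → {Status,Unit} = (M, Q), (M, Q) ✓
Reading=D48: 2 rows → {Status,Unit} = (L, N), (L, N) ✓
Two rows agree on Reading but differ on {Status, Unit}, so Reading -> {Status, Unit} does not hold.

No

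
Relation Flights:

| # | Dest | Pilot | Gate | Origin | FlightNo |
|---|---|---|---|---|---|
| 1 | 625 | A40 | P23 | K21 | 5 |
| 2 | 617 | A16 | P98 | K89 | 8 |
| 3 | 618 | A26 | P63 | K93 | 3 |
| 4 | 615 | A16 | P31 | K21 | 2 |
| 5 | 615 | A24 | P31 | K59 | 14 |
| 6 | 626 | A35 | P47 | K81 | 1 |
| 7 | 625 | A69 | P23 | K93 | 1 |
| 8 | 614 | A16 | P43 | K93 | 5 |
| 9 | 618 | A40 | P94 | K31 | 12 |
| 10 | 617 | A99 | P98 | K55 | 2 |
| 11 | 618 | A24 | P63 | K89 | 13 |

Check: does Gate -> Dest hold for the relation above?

Yes

Gate=P23: rows 1, 7 → Dest = 625, 625 ✓
Gate=P98: rows 2, 10 → Dest = 617, 617 ✓
Gate=P63: rows 3, 11 → Dest = 618, 618 ✓
Gate=P31: rows 4, 5 → Dest = 615, 615 ✓
Gate=P47: row 6 → Dest = 626 ✓
Gate=P43: row 8 → Dest = 614 ✓
Gate=P94: row 9 → Dest = 618 ✓
Every Gate value is associated with a single Dest value, so Gate -> Dest holds.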